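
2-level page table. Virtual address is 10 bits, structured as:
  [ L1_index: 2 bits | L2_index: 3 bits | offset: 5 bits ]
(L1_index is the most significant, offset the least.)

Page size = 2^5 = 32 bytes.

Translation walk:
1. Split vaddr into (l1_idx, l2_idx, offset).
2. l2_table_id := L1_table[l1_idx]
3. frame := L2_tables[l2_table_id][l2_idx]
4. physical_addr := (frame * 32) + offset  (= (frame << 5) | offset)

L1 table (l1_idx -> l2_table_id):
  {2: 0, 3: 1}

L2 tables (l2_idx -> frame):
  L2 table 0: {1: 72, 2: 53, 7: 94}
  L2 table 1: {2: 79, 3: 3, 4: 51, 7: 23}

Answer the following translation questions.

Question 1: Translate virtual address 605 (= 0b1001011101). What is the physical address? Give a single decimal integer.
vaddr = 605 = 0b1001011101
Split: l1_idx=2, l2_idx=2, offset=29
L1[2] = 0
L2[0][2] = 53
paddr = 53 * 32 + 29 = 1725

Answer: 1725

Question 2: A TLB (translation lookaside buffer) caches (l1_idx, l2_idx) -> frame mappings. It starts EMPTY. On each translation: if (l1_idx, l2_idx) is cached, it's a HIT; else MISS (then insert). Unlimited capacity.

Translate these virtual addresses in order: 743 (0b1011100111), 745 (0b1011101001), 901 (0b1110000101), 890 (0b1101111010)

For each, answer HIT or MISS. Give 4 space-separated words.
Answer: MISS HIT MISS MISS

Derivation:
vaddr=743: (2,7) not in TLB -> MISS, insert
vaddr=745: (2,7) in TLB -> HIT
vaddr=901: (3,4) not in TLB -> MISS, insert
vaddr=890: (3,3) not in TLB -> MISS, insert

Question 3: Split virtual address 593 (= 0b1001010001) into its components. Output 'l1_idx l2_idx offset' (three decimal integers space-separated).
Answer: 2 2 17

Derivation:
vaddr = 593 = 0b1001010001
  top 2 bits -> l1_idx = 2
  next 3 bits -> l2_idx = 2
  bottom 5 bits -> offset = 17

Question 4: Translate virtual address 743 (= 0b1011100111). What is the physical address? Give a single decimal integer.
vaddr = 743 = 0b1011100111
Split: l1_idx=2, l2_idx=7, offset=7
L1[2] = 0
L2[0][7] = 94
paddr = 94 * 32 + 7 = 3015

Answer: 3015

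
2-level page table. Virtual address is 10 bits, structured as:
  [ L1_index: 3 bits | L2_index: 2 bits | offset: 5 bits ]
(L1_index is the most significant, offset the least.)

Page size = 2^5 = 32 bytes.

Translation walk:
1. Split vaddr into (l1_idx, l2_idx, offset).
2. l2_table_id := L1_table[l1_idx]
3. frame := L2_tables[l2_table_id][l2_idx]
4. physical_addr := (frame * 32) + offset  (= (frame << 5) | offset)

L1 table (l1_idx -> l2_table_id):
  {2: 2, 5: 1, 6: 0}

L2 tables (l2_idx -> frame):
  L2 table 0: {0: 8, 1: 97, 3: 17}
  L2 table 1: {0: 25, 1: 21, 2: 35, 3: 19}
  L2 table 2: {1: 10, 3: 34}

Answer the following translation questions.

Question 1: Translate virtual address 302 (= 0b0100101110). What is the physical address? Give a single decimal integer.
Answer: 334

Derivation:
vaddr = 302 = 0b0100101110
Split: l1_idx=2, l2_idx=1, offset=14
L1[2] = 2
L2[2][1] = 10
paddr = 10 * 32 + 14 = 334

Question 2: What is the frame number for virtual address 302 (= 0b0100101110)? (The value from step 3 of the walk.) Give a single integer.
Answer: 10

Derivation:
vaddr = 302: l1_idx=2, l2_idx=1
L1[2] = 2; L2[2][1] = 10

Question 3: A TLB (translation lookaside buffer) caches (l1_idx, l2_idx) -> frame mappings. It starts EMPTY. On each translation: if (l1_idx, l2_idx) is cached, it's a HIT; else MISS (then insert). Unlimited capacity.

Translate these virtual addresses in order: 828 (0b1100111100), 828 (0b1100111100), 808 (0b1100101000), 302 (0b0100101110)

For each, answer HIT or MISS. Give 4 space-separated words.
vaddr=828: (6,1) not in TLB -> MISS, insert
vaddr=828: (6,1) in TLB -> HIT
vaddr=808: (6,1) in TLB -> HIT
vaddr=302: (2,1) not in TLB -> MISS, insert

Answer: MISS HIT HIT MISS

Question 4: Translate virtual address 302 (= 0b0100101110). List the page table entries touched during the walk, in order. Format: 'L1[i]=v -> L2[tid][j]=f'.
vaddr = 302 = 0b0100101110
Split: l1_idx=2, l2_idx=1, offset=14

Answer: L1[2]=2 -> L2[2][1]=10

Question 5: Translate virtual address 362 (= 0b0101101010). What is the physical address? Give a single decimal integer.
vaddr = 362 = 0b0101101010
Split: l1_idx=2, l2_idx=3, offset=10
L1[2] = 2
L2[2][3] = 34
paddr = 34 * 32 + 10 = 1098

Answer: 1098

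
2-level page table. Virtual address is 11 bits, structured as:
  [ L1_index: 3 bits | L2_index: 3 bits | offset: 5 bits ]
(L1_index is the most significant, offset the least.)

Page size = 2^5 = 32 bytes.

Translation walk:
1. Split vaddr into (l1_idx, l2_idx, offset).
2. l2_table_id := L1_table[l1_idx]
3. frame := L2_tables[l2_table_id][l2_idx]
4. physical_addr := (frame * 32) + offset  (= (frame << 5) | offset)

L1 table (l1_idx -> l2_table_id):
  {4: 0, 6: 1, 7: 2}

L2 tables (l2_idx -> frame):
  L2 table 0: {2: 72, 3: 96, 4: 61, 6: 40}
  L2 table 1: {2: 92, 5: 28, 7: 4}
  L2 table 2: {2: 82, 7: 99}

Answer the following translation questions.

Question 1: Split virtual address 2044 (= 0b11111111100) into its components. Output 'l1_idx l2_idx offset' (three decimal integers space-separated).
Answer: 7 7 28

Derivation:
vaddr = 2044 = 0b11111111100
  top 3 bits -> l1_idx = 7
  next 3 bits -> l2_idx = 7
  bottom 5 bits -> offset = 28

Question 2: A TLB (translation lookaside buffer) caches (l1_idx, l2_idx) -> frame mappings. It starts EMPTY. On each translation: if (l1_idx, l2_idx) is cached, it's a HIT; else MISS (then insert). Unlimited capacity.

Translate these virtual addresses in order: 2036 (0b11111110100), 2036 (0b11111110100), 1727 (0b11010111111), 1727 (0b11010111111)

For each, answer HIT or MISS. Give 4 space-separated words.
vaddr=2036: (7,7) not in TLB -> MISS, insert
vaddr=2036: (7,7) in TLB -> HIT
vaddr=1727: (6,5) not in TLB -> MISS, insert
vaddr=1727: (6,5) in TLB -> HIT

Answer: MISS HIT MISS HIT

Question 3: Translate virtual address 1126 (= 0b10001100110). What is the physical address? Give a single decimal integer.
Answer: 3078

Derivation:
vaddr = 1126 = 0b10001100110
Split: l1_idx=4, l2_idx=3, offset=6
L1[4] = 0
L2[0][3] = 96
paddr = 96 * 32 + 6 = 3078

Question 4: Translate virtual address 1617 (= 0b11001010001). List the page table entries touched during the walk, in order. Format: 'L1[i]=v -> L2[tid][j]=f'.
vaddr = 1617 = 0b11001010001
Split: l1_idx=6, l2_idx=2, offset=17

Answer: L1[6]=1 -> L2[1][2]=92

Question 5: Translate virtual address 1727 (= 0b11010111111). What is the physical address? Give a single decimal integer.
vaddr = 1727 = 0b11010111111
Split: l1_idx=6, l2_idx=5, offset=31
L1[6] = 1
L2[1][5] = 28
paddr = 28 * 32 + 31 = 927

Answer: 927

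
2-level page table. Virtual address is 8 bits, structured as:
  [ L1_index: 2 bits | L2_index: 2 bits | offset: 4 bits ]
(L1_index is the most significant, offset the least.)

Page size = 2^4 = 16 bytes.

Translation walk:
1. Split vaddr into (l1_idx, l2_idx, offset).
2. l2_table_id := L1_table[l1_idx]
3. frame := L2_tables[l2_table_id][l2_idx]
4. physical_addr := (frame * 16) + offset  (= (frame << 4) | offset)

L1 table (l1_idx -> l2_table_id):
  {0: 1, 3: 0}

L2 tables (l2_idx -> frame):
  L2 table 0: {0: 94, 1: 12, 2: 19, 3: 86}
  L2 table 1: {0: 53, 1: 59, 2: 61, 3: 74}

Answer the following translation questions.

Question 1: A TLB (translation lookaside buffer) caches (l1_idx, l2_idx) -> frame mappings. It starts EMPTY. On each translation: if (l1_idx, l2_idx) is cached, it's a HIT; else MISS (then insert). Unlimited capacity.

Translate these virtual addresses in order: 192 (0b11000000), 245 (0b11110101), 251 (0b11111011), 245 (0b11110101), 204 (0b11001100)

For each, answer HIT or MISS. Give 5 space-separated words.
vaddr=192: (3,0) not in TLB -> MISS, insert
vaddr=245: (3,3) not in TLB -> MISS, insert
vaddr=251: (3,3) in TLB -> HIT
vaddr=245: (3,3) in TLB -> HIT
vaddr=204: (3,0) in TLB -> HIT

Answer: MISS MISS HIT HIT HIT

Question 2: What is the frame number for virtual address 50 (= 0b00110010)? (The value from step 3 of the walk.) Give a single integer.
Answer: 74

Derivation:
vaddr = 50: l1_idx=0, l2_idx=3
L1[0] = 1; L2[1][3] = 74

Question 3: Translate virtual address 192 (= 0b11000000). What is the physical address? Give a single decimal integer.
Answer: 1504

Derivation:
vaddr = 192 = 0b11000000
Split: l1_idx=3, l2_idx=0, offset=0
L1[3] = 0
L2[0][0] = 94
paddr = 94 * 16 + 0 = 1504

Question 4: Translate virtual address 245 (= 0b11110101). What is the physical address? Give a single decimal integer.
Answer: 1381

Derivation:
vaddr = 245 = 0b11110101
Split: l1_idx=3, l2_idx=3, offset=5
L1[3] = 0
L2[0][3] = 86
paddr = 86 * 16 + 5 = 1381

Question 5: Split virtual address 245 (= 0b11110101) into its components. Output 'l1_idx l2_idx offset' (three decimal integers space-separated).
Answer: 3 3 5

Derivation:
vaddr = 245 = 0b11110101
  top 2 bits -> l1_idx = 3
  next 2 bits -> l2_idx = 3
  bottom 4 bits -> offset = 5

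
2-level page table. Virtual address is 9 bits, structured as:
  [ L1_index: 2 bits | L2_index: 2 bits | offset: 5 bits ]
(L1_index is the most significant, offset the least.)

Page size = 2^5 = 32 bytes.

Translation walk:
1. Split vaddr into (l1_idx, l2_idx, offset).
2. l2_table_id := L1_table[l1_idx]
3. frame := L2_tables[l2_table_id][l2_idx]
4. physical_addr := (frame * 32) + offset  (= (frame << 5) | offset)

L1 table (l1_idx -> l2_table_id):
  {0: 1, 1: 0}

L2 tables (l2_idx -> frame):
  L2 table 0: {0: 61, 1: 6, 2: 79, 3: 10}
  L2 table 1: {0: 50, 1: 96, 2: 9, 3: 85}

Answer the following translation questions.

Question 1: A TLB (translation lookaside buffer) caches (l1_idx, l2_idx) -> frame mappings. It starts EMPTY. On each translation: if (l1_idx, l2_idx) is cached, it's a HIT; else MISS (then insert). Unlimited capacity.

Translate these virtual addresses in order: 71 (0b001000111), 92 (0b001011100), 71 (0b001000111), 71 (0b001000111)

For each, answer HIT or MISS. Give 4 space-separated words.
vaddr=71: (0,2) not in TLB -> MISS, insert
vaddr=92: (0,2) in TLB -> HIT
vaddr=71: (0,2) in TLB -> HIT
vaddr=71: (0,2) in TLB -> HIT

Answer: MISS HIT HIT HIT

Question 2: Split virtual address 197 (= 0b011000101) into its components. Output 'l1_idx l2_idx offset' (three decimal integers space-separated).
Answer: 1 2 5

Derivation:
vaddr = 197 = 0b011000101
  top 2 bits -> l1_idx = 1
  next 2 bits -> l2_idx = 2
  bottom 5 bits -> offset = 5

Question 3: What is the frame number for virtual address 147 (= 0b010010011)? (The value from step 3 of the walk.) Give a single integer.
vaddr = 147: l1_idx=1, l2_idx=0
L1[1] = 0; L2[0][0] = 61

Answer: 61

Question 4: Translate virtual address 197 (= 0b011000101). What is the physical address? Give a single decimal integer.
vaddr = 197 = 0b011000101
Split: l1_idx=1, l2_idx=2, offset=5
L1[1] = 0
L2[0][2] = 79
paddr = 79 * 32 + 5 = 2533

Answer: 2533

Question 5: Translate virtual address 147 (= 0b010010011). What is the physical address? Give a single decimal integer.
Answer: 1971

Derivation:
vaddr = 147 = 0b010010011
Split: l1_idx=1, l2_idx=0, offset=19
L1[1] = 0
L2[0][0] = 61
paddr = 61 * 32 + 19 = 1971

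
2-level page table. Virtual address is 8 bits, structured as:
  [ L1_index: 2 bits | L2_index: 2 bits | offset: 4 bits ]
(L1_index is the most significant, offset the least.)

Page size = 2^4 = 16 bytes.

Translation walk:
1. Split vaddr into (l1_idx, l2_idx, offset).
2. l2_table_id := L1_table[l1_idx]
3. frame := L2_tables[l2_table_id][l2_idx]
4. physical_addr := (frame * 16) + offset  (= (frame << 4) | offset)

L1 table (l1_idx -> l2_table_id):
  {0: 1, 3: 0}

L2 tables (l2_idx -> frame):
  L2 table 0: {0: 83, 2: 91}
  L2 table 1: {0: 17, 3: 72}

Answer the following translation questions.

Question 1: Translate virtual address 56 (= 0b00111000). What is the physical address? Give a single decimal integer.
Answer: 1160

Derivation:
vaddr = 56 = 0b00111000
Split: l1_idx=0, l2_idx=3, offset=8
L1[0] = 1
L2[1][3] = 72
paddr = 72 * 16 + 8 = 1160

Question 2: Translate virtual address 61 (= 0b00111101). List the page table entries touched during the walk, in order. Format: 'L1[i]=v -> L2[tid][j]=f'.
Answer: L1[0]=1 -> L2[1][3]=72

Derivation:
vaddr = 61 = 0b00111101
Split: l1_idx=0, l2_idx=3, offset=13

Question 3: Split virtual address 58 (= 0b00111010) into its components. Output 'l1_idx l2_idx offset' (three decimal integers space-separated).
Answer: 0 3 10

Derivation:
vaddr = 58 = 0b00111010
  top 2 bits -> l1_idx = 0
  next 2 bits -> l2_idx = 3
  bottom 4 bits -> offset = 10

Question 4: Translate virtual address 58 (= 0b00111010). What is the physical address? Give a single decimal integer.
Answer: 1162

Derivation:
vaddr = 58 = 0b00111010
Split: l1_idx=0, l2_idx=3, offset=10
L1[0] = 1
L2[1][3] = 72
paddr = 72 * 16 + 10 = 1162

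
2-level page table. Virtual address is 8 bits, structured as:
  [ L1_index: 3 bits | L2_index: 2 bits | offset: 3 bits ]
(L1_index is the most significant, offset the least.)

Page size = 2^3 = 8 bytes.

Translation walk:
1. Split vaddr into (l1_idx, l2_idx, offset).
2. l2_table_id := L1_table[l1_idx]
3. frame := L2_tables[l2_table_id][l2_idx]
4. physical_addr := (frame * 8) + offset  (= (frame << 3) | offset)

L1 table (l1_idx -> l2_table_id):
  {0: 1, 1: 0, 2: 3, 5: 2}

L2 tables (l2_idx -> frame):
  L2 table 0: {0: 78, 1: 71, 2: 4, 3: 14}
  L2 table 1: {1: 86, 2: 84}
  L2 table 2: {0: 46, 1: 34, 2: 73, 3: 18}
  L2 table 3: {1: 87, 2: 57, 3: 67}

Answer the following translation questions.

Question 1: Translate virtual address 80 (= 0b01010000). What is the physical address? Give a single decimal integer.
Answer: 456

Derivation:
vaddr = 80 = 0b01010000
Split: l1_idx=2, l2_idx=2, offset=0
L1[2] = 3
L2[3][2] = 57
paddr = 57 * 8 + 0 = 456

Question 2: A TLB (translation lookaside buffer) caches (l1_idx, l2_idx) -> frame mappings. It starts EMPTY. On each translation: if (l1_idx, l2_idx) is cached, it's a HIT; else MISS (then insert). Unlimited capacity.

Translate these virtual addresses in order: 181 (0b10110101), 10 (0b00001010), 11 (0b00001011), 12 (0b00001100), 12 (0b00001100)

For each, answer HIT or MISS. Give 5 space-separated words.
vaddr=181: (5,2) not in TLB -> MISS, insert
vaddr=10: (0,1) not in TLB -> MISS, insert
vaddr=11: (0,1) in TLB -> HIT
vaddr=12: (0,1) in TLB -> HIT
vaddr=12: (0,1) in TLB -> HIT

Answer: MISS MISS HIT HIT HIT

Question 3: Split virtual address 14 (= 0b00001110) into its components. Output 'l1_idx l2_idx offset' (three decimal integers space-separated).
Answer: 0 1 6

Derivation:
vaddr = 14 = 0b00001110
  top 3 bits -> l1_idx = 0
  next 2 bits -> l2_idx = 1
  bottom 3 bits -> offset = 6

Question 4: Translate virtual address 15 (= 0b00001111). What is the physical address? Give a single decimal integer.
vaddr = 15 = 0b00001111
Split: l1_idx=0, l2_idx=1, offset=7
L1[0] = 1
L2[1][1] = 86
paddr = 86 * 8 + 7 = 695

Answer: 695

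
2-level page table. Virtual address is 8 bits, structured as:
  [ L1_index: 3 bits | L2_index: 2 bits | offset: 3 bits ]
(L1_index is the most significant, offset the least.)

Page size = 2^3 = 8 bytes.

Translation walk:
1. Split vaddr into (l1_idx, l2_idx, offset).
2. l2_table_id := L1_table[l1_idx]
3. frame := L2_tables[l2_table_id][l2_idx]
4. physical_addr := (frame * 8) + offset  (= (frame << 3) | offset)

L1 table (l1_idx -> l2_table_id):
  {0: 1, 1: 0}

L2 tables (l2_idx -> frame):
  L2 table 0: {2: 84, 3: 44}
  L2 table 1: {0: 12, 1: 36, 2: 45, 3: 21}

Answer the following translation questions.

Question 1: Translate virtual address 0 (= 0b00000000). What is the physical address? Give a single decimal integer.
vaddr = 0 = 0b00000000
Split: l1_idx=0, l2_idx=0, offset=0
L1[0] = 1
L2[1][0] = 12
paddr = 12 * 8 + 0 = 96

Answer: 96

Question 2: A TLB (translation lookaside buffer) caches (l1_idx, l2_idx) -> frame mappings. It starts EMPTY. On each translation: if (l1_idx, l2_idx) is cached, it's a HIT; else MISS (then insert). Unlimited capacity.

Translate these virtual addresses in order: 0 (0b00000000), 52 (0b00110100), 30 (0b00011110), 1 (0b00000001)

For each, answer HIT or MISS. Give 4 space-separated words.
vaddr=0: (0,0) not in TLB -> MISS, insert
vaddr=52: (1,2) not in TLB -> MISS, insert
vaddr=30: (0,3) not in TLB -> MISS, insert
vaddr=1: (0,0) in TLB -> HIT

Answer: MISS MISS MISS HIT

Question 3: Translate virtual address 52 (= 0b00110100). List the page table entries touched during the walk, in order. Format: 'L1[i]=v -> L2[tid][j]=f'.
Answer: L1[1]=0 -> L2[0][2]=84

Derivation:
vaddr = 52 = 0b00110100
Split: l1_idx=1, l2_idx=2, offset=4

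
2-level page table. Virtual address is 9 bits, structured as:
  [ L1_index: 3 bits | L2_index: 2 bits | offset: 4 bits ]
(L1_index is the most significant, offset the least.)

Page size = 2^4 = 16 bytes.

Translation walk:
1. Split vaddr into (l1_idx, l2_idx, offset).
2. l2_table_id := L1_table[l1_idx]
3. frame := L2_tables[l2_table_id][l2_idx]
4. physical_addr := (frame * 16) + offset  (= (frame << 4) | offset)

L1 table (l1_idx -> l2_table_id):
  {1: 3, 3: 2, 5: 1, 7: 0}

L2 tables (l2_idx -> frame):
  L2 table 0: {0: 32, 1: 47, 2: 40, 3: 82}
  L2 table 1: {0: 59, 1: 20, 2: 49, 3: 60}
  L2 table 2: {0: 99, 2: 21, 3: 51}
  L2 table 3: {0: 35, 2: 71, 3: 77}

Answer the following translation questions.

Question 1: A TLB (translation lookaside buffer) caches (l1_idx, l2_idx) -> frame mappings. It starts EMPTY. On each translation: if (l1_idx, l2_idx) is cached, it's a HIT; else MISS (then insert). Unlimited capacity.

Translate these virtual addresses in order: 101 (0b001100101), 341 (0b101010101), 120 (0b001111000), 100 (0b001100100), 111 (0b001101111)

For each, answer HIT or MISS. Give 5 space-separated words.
vaddr=101: (1,2) not in TLB -> MISS, insert
vaddr=341: (5,1) not in TLB -> MISS, insert
vaddr=120: (1,3) not in TLB -> MISS, insert
vaddr=100: (1,2) in TLB -> HIT
vaddr=111: (1,2) in TLB -> HIT

Answer: MISS MISS MISS HIT HIT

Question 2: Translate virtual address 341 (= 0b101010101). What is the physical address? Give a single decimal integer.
Answer: 325

Derivation:
vaddr = 341 = 0b101010101
Split: l1_idx=5, l2_idx=1, offset=5
L1[5] = 1
L2[1][1] = 20
paddr = 20 * 16 + 5 = 325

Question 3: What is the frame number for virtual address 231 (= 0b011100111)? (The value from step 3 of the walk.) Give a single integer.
vaddr = 231: l1_idx=3, l2_idx=2
L1[3] = 2; L2[2][2] = 21

Answer: 21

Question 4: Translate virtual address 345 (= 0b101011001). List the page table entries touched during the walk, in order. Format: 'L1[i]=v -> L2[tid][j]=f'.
vaddr = 345 = 0b101011001
Split: l1_idx=5, l2_idx=1, offset=9

Answer: L1[5]=1 -> L2[1][1]=20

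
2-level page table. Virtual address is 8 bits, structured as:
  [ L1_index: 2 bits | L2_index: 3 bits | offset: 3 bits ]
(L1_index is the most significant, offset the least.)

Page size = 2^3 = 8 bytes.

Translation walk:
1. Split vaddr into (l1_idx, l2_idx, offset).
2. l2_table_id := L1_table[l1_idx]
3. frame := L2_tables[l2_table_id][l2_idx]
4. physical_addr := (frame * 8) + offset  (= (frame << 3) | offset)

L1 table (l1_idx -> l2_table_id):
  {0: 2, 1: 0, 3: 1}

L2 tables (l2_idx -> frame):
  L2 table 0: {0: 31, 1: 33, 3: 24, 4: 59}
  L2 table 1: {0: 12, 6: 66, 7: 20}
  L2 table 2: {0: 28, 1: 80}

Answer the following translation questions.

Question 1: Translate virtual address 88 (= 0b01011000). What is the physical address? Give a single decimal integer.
Answer: 192

Derivation:
vaddr = 88 = 0b01011000
Split: l1_idx=1, l2_idx=3, offset=0
L1[1] = 0
L2[0][3] = 24
paddr = 24 * 8 + 0 = 192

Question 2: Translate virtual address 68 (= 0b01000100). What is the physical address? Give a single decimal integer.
Answer: 252

Derivation:
vaddr = 68 = 0b01000100
Split: l1_idx=1, l2_idx=0, offset=4
L1[1] = 0
L2[0][0] = 31
paddr = 31 * 8 + 4 = 252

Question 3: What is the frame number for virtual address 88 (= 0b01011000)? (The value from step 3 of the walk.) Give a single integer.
Answer: 24

Derivation:
vaddr = 88: l1_idx=1, l2_idx=3
L1[1] = 0; L2[0][3] = 24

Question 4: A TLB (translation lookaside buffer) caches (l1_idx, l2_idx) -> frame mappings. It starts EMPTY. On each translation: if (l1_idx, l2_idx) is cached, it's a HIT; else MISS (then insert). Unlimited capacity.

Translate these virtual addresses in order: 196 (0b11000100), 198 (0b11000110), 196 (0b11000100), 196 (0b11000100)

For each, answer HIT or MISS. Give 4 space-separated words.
Answer: MISS HIT HIT HIT

Derivation:
vaddr=196: (3,0) not in TLB -> MISS, insert
vaddr=198: (3,0) in TLB -> HIT
vaddr=196: (3,0) in TLB -> HIT
vaddr=196: (3,0) in TLB -> HIT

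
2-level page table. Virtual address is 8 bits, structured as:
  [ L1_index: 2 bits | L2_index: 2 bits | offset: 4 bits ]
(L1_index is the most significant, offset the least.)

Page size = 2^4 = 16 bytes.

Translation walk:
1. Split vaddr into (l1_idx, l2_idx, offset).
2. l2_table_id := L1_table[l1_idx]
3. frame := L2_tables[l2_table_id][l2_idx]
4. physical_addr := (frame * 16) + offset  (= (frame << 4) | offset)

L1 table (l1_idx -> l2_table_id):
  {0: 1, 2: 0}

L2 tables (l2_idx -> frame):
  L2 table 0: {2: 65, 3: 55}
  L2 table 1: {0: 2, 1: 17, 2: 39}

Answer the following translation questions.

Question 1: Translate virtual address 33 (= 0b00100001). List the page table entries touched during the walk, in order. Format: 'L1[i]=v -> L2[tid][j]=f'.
Answer: L1[0]=1 -> L2[1][2]=39

Derivation:
vaddr = 33 = 0b00100001
Split: l1_idx=0, l2_idx=2, offset=1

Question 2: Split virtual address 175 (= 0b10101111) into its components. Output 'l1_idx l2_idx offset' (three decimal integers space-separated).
vaddr = 175 = 0b10101111
  top 2 bits -> l1_idx = 2
  next 2 bits -> l2_idx = 2
  bottom 4 bits -> offset = 15

Answer: 2 2 15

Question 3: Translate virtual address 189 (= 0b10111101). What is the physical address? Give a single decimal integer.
vaddr = 189 = 0b10111101
Split: l1_idx=2, l2_idx=3, offset=13
L1[2] = 0
L2[0][3] = 55
paddr = 55 * 16 + 13 = 893

Answer: 893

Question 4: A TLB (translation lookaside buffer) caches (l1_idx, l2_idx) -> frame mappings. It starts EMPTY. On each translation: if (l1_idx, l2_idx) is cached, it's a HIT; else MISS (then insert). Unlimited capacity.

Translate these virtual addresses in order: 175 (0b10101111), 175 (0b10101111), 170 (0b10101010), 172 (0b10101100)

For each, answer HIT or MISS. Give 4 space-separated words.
vaddr=175: (2,2) not in TLB -> MISS, insert
vaddr=175: (2,2) in TLB -> HIT
vaddr=170: (2,2) in TLB -> HIT
vaddr=172: (2,2) in TLB -> HIT

Answer: MISS HIT HIT HIT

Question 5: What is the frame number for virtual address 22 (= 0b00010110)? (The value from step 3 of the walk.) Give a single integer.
vaddr = 22: l1_idx=0, l2_idx=1
L1[0] = 1; L2[1][1] = 17

Answer: 17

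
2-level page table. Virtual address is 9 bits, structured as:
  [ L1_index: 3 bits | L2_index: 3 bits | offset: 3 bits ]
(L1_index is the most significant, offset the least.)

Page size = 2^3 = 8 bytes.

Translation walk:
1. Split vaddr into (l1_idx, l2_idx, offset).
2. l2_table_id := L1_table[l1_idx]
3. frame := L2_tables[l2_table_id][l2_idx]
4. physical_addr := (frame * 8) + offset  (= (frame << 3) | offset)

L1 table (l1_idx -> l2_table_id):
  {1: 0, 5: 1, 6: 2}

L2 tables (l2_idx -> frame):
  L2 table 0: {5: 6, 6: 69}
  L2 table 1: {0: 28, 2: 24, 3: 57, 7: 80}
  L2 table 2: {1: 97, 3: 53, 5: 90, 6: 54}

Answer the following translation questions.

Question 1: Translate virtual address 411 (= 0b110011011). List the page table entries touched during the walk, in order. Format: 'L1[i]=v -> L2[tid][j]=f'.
vaddr = 411 = 0b110011011
Split: l1_idx=6, l2_idx=3, offset=3

Answer: L1[6]=2 -> L2[2][3]=53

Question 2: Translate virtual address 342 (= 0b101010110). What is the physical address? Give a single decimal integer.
vaddr = 342 = 0b101010110
Split: l1_idx=5, l2_idx=2, offset=6
L1[5] = 1
L2[1][2] = 24
paddr = 24 * 8 + 6 = 198

Answer: 198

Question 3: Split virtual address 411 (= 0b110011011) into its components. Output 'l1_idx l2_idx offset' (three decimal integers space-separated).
vaddr = 411 = 0b110011011
  top 3 bits -> l1_idx = 6
  next 3 bits -> l2_idx = 3
  bottom 3 bits -> offset = 3

Answer: 6 3 3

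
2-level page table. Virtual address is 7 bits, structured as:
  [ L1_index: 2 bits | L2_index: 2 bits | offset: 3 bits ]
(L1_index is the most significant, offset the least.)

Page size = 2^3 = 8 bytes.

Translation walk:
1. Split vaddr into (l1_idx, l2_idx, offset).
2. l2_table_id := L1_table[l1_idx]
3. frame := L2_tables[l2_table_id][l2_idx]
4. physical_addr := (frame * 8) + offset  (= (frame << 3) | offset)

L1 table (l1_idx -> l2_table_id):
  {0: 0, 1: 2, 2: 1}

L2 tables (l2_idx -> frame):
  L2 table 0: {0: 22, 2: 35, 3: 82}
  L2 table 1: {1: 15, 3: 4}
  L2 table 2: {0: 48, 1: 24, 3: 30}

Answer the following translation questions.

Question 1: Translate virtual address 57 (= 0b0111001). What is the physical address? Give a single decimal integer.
Answer: 241

Derivation:
vaddr = 57 = 0b0111001
Split: l1_idx=1, l2_idx=3, offset=1
L1[1] = 2
L2[2][3] = 30
paddr = 30 * 8 + 1 = 241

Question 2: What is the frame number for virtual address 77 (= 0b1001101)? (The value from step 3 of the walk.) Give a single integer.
vaddr = 77: l1_idx=2, l2_idx=1
L1[2] = 1; L2[1][1] = 15

Answer: 15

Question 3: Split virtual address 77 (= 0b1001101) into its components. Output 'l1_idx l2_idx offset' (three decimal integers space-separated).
vaddr = 77 = 0b1001101
  top 2 bits -> l1_idx = 2
  next 2 bits -> l2_idx = 1
  bottom 3 bits -> offset = 5

Answer: 2 1 5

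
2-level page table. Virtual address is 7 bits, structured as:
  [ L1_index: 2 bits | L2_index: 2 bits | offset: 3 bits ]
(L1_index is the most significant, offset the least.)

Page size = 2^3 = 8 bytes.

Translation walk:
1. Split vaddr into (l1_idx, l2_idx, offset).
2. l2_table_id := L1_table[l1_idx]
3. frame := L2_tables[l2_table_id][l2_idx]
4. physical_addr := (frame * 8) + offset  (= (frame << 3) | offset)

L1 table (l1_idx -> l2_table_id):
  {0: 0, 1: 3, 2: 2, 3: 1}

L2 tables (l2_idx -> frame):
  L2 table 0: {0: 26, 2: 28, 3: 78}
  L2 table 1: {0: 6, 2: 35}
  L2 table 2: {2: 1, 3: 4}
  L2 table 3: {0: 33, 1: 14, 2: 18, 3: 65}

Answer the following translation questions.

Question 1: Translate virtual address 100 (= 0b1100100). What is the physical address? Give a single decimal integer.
vaddr = 100 = 0b1100100
Split: l1_idx=3, l2_idx=0, offset=4
L1[3] = 1
L2[1][0] = 6
paddr = 6 * 8 + 4 = 52

Answer: 52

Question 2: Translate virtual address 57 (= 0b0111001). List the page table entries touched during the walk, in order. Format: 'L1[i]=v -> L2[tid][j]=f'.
vaddr = 57 = 0b0111001
Split: l1_idx=1, l2_idx=3, offset=1

Answer: L1[1]=3 -> L2[3][3]=65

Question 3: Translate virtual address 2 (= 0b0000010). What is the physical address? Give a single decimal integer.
Answer: 210

Derivation:
vaddr = 2 = 0b0000010
Split: l1_idx=0, l2_idx=0, offset=2
L1[0] = 0
L2[0][0] = 26
paddr = 26 * 8 + 2 = 210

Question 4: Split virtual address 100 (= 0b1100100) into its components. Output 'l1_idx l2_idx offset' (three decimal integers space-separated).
Answer: 3 0 4

Derivation:
vaddr = 100 = 0b1100100
  top 2 bits -> l1_idx = 3
  next 2 bits -> l2_idx = 0
  bottom 3 bits -> offset = 4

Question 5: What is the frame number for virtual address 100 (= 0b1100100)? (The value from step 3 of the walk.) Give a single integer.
vaddr = 100: l1_idx=3, l2_idx=0
L1[3] = 1; L2[1][0] = 6

Answer: 6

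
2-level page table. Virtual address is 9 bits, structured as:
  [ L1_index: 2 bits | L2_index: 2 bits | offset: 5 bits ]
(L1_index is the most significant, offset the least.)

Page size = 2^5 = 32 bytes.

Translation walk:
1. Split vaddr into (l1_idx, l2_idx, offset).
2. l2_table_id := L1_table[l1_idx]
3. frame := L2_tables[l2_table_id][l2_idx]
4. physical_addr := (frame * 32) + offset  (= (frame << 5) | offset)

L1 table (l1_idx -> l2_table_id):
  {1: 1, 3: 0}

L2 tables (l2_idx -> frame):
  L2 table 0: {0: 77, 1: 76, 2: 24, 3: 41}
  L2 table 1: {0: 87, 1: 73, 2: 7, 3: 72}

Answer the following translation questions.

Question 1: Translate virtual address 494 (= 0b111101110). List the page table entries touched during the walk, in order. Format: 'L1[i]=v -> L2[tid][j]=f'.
vaddr = 494 = 0b111101110
Split: l1_idx=3, l2_idx=3, offset=14

Answer: L1[3]=0 -> L2[0][3]=41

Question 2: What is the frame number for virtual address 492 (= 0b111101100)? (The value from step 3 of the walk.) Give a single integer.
vaddr = 492: l1_idx=3, l2_idx=3
L1[3] = 0; L2[0][3] = 41

Answer: 41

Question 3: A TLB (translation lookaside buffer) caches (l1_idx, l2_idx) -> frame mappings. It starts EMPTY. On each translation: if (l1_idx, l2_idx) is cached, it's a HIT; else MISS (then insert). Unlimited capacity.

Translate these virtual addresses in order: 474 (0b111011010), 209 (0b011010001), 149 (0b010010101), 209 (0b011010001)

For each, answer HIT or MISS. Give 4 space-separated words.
Answer: MISS MISS MISS HIT

Derivation:
vaddr=474: (3,2) not in TLB -> MISS, insert
vaddr=209: (1,2) not in TLB -> MISS, insert
vaddr=149: (1,0) not in TLB -> MISS, insert
vaddr=209: (1,2) in TLB -> HIT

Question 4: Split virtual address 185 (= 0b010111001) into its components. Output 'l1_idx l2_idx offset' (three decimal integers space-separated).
Answer: 1 1 25

Derivation:
vaddr = 185 = 0b010111001
  top 2 bits -> l1_idx = 1
  next 2 bits -> l2_idx = 1
  bottom 5 bits -> offset = 25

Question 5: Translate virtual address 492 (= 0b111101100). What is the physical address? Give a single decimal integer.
vaddr = 492 = 0b111101100
Split: l1_idx=3, l2_idx=3, offset=12
L1[3] = 0
L2[0][3] = 41
paddr = 41 * 32 + 12 = 1324

Answer: 1324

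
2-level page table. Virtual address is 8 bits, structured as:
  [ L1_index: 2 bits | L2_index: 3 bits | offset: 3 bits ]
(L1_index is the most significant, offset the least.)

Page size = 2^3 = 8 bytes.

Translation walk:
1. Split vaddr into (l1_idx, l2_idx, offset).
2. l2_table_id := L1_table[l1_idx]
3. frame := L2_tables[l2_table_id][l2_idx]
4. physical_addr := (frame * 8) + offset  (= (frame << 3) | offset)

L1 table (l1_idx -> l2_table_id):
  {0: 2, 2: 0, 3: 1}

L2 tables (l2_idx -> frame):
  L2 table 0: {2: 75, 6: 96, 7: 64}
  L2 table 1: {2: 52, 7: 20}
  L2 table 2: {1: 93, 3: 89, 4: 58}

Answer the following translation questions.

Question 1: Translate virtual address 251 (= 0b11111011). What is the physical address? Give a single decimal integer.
vaddr = 251 = 0b11111011
Split: l1_idx=3, l2_idx=7, offset=3
L1[3] = 1
L2[1][7] = 20
paddr = 20 * 8 + 3 = 163

Answer: 163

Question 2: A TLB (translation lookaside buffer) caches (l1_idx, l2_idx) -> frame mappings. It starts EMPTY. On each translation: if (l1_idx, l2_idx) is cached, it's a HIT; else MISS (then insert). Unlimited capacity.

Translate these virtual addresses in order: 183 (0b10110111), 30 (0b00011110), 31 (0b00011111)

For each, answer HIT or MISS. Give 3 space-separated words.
Answer: MISS MISS HIT

Derivation:
vaddr=183: (2,6) not in TLB -> MISS, insert
vaddr=30: (0,3) not in TLB -> MISS, insert
vaddr=31: (0,3) in TLB -> HIT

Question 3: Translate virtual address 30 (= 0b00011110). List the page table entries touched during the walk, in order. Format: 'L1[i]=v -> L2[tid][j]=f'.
vaddr = 30 = 0b00011110
Split: l1_idx=0, l2_idx=3, offset=6

Answer: L1[0]=2 -> L2[2][3]=89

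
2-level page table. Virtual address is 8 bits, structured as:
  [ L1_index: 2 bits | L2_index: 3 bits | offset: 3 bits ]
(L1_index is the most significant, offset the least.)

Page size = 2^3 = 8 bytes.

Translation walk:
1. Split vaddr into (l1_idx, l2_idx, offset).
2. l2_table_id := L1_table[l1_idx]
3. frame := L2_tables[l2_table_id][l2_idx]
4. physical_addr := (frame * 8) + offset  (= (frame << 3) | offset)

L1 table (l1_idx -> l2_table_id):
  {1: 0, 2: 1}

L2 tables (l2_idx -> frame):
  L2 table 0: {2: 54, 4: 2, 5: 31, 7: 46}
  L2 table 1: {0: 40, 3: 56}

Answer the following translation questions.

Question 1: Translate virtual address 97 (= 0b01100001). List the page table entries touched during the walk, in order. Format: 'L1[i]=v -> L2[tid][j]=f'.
vaddr = 97 = 0b01100001
Split: l1_idx=1, l2_idx=4, offset=1

Answer: L1[1]=0 -> L2[0][4]=2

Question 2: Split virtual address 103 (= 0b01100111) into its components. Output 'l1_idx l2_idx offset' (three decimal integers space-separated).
Answer: 1 4 7

Derivation:
vaddr = 103 = 0b01100111
  top 2 bits -> l1_idx = 1
  next 3 bits -> l2_idx = 4
  bottom 3 bits -> offset = 7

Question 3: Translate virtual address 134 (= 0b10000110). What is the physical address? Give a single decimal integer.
Answer: 326

Derivation:
vaddr = 134 = 0b10000110
Split: l1_idx=2, l2_idx=0, offset=6
L1[2] = 1
L2[1][0] = 40
paddr = 40 * 8 + 6 = 326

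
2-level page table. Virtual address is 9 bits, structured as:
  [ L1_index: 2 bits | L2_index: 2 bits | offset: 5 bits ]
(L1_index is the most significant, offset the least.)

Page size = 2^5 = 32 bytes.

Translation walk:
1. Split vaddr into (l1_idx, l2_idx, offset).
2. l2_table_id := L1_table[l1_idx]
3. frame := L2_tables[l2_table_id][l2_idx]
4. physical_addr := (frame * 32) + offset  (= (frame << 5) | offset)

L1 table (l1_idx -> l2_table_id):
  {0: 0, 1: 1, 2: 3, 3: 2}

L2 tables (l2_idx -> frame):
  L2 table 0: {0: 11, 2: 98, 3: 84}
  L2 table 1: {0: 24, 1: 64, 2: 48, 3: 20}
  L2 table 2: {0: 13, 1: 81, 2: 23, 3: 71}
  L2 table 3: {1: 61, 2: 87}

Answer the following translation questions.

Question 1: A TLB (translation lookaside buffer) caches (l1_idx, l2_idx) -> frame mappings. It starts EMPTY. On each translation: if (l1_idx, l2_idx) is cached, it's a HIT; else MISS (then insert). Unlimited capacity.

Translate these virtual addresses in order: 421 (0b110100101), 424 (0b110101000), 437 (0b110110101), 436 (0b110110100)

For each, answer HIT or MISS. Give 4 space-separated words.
vaddr=421: (3,1) not in TLB -> MISS, insert
vaddr=424: (3,1) in TLB -> HIT
vaddr=437: (3,1) in TLB -> HIT
vaddr=436: (3,1) in TLB -> HIT

Answer: MISS HIT HIT HIT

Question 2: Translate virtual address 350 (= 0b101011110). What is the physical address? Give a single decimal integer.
vaddr = 350 = 0b101011110
Split: l1_idx=2, l2_idx=2, offset=30
L1[2] = 3
L2[3][2] = 87
paddr = 87 * 32 + 30 = 2814

Answer: 2814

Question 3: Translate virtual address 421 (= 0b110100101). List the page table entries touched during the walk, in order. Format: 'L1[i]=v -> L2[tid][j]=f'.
vaddr = 421 = 0b110100101
Split: l1_idx=3, l2_idx=1, offset=5

Answer: L1[3]=2 -> L2[2][1]=81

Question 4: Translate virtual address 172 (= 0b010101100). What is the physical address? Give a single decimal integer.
vaddr = 172 = 0b010101100
Split: l1_idx=1, l2_idx=1, offset=12
L1[1] = 1
L2[1][1] = 64
paddr = 64 * 32 + 12 = 2060

Answer: 2060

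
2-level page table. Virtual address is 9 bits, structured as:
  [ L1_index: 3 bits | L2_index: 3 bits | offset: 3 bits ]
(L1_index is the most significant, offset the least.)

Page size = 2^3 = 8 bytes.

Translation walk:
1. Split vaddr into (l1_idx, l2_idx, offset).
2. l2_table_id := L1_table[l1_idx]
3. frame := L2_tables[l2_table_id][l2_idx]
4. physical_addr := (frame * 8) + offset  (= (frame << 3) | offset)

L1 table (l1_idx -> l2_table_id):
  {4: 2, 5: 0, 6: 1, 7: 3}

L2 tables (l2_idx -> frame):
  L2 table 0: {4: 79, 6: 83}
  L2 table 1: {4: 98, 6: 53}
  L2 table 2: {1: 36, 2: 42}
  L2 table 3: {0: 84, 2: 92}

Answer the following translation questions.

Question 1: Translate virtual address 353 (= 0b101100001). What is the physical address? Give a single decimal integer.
vaddr = 353 = 0b101100001
Split: l1_idx=5, l2_idx=4, offset=1
L1[5] = 0
L2[0][4] = 79
paddr = 79 * 8 + 1 = 633

Answer: 633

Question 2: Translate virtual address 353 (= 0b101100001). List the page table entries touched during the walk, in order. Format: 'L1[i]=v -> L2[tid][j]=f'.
Answer: L1[5]=0 -> L2[0][4]=79

Derivation:
vaddr = 353 = 0b101100001
Split: l1_idx=5, l2_idx=4, offset=1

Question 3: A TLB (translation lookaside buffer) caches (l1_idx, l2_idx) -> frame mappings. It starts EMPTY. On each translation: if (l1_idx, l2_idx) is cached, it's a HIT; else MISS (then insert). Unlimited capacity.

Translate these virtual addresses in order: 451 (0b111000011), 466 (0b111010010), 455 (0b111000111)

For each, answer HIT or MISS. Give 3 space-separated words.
Answer: MISS MISS HIT

Derivation:
vaddr=451: (7,0) not in TLB -> MISS, insert
vaddr=466: (7,2) not in TLB -> MISS, insert
vaddr=455: (7,0) in TLB -> HIT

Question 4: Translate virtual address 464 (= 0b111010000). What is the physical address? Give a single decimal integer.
vaddr = 464 = 0b111010000
Split: l1_idx=7, l2_idx=2, offset=0
L1[7] = 3
L2[3][2] = 92
paddr = 92 * 8 + 0 = 736

Answer: 736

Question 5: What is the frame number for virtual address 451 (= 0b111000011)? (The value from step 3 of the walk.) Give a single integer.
Answer: 84

Derivation:
vaddr = 451: l1_idx=7, l2_idx=0
L1[7] = 3; L2[3][0] = 84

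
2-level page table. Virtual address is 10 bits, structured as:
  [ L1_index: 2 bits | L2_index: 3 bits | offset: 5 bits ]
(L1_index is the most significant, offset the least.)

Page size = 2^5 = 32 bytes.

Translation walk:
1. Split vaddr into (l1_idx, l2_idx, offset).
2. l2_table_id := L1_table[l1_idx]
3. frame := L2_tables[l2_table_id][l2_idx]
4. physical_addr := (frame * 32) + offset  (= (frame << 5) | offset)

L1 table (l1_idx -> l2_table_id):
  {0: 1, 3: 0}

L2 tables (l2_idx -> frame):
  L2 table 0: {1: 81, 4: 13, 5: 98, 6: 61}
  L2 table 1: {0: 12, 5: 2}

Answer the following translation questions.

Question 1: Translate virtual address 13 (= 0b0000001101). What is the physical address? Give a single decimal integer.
Answer: 397

Derivation:
vaddr = 13 = 0b0000001101
Split: l1_idx=0, l2_idx=0, offset=13
L1[0] = 1
L2[1][0] = 12
paddr = 12 * 32 + 13 = 397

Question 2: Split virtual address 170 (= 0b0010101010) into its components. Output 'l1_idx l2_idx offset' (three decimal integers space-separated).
vaddr = 170 = 0b0010101010
  top 2 bits -> l1_idx = 0
  next 3 bits -> l2_idx = 5
  bottom 5 bits -> offset = 10

Answer: 0 5 10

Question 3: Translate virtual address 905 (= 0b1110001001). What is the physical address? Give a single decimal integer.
Answer: 425

Derivation:
vaddr = 905 = 0b1110001001
Split: l1_idx=3, l2_idx=4, offset=9
L1[3] = 0
L2[0][4] = 13
paddr = 13 * 32 + 9 = 425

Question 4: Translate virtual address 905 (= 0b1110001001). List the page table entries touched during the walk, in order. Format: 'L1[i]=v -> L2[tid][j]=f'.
Answer: L1[3]=0 -> L2[0][4]=13

Derivation:
vaddr = 905 = 0b1110001001
Split: l1_idx=3, l2_idx=4, offset=9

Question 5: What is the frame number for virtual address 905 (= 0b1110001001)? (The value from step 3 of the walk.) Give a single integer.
Answer: 13

Derivation:
vaddr = 905: l1_idx=3, l2_idx=4
L1[3] = 0; L2[0][4] = 13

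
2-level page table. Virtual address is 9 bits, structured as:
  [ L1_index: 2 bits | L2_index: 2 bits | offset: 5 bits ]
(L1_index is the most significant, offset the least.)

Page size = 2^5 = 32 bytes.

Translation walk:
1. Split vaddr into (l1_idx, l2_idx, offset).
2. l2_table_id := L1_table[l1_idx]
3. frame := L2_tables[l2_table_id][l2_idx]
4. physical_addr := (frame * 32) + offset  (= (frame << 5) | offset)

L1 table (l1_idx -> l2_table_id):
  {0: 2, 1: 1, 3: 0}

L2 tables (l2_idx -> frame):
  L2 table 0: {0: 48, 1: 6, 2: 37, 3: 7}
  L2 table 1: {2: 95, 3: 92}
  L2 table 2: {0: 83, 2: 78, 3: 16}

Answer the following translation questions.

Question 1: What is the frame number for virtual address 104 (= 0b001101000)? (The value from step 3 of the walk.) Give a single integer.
vaddr = 104: l1_idx=0, l2_idx=3
L1[0] = 2; L2[2][3] = 16

Answer: 16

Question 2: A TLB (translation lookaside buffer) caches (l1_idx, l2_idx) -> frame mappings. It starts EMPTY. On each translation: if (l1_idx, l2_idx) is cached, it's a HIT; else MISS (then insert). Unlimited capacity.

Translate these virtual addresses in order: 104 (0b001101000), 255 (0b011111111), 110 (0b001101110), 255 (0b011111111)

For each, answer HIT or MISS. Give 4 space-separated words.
vaddr=104: (0,3) not in TLB -> MISS, insert
vaddr=255: (1,3) not in TLB -> MISS, insert
vaddr=110: (0,3) in TLB -> HIT
vaddr=255: (1,3) in TLB -> HIT

Answer: MISS MISS HIT HIT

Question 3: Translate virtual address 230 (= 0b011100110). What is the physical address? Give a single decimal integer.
Answer: 2950

Derivation:
vaddr = 230 = 0b011100110
Split: l1_idx=1, l2_idx=3, offset=6
L1[1] = 1
L2[1][3] = 92
paddr = 92 * 32 + 6 = 2950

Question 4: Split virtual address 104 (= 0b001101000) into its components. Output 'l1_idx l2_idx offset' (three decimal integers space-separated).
Answer: 0 3 8

Derivation:
vaddr = 104 = 0b001101000
  top 2 bits -> l1_idx = 0
  next 2 bits -> l2_idx = 3
  bottom 5 bits -> offset = 8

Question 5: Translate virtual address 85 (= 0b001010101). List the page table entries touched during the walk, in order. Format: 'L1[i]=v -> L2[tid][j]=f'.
vaddr = 85 = 0b001010101
Split: l1_idx=0, l2_idx=2, offset=21

Answer: L1[0]=2 -> L2[2][2]=78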